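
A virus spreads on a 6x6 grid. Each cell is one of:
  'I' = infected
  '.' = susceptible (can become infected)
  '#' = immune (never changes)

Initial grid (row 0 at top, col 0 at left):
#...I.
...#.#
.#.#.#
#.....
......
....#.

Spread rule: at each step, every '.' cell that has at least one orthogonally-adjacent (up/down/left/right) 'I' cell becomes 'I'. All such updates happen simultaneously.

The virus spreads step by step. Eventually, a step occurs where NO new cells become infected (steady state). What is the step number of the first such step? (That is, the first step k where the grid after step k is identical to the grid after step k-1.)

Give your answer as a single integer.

Step 0 (initial): 1 infected
Step 1: +3 new -> 4 infected
Step 2: +2 new -> 6 infected
Step 3: +3 new -> 9 infected
Step 4: +5 new -> 14 infected
Step 5: +4 new -> 18 infected
Step 6: +5 new -> 23 infected
Step 7: +2 new -> 25 infected
Step 8: +2 new -> 27 infected
Step 9: +1 new -> 28 infected
Step 10: +0 new -> 28 infected

Answer: 10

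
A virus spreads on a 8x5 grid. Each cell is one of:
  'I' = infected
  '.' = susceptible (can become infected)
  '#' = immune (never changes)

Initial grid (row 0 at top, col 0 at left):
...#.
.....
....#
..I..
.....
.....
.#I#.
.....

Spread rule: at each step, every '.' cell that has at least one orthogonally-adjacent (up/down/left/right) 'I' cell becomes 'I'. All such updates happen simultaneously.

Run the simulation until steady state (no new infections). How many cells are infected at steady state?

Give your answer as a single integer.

Step 0 (initial): 2 infected
Step 1: +6 new -> 8 infected
Step 2: +11 new -> 19 infected
Step 3: +10 new -> 29 infected
Step 4: +5 new -> 34 infected
Step 5: +2 new -> 36 infected
Step 6: +0 new -> 36 infected

Answer: 36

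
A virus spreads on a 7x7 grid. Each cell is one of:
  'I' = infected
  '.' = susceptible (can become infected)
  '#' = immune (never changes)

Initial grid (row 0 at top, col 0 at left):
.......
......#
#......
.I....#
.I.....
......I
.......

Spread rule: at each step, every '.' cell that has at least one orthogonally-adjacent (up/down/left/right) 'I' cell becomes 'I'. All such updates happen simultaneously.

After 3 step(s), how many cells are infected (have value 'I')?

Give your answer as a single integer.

Step 0 (initial): 3 infected
Step 1: +9 new -> 12 infected
Step 2: +10 new -> 22 infected
Step 3: +11 new -> 33 infected

Answer: 33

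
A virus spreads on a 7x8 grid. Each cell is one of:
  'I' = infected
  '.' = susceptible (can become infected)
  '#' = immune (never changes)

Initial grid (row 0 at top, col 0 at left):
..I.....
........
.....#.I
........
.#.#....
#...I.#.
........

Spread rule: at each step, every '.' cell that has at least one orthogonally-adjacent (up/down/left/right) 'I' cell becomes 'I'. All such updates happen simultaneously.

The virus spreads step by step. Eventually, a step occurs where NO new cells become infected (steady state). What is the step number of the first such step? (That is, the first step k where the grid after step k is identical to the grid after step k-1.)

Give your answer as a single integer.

Step 0 (initial): 3 infected
Step 1: +10 new -> 13 infected
Step 2: +14 new -> 27 infected
Step 3: +17 new -> 44 infected
Step 4: +4 new -> 48 infected
Step 5: +2 new -> 50 infected
Step 6: +1 new -> 51 infected
Step 7: +0 new -> 51 infected

Answer: 7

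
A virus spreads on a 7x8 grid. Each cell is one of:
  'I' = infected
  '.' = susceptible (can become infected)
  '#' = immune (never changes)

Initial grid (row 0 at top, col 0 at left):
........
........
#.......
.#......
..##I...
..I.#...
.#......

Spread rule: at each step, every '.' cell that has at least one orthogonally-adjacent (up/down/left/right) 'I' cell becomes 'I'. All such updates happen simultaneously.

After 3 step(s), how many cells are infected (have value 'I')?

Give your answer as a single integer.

Step 0 (initial): 2 infected
Step 1: +5 new -> 7 infected
Step 2: +8 new -> 15 infected
Step 3: +11 new -> 26 infected

Answer: 26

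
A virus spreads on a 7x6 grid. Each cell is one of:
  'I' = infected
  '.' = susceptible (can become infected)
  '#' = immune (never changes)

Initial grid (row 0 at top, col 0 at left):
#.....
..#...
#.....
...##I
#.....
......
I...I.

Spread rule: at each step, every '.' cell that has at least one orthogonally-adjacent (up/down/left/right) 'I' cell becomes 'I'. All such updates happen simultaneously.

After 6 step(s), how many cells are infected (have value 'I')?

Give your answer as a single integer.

Step 0 (initial): 3 infected
Step 1: +7 new -> 10 infected
Step 2: +7 new -> 17 infected
Step 3: +6 new -> 23 infected
Step 4: +5 new -> 28 infected
Step 5: +4 new -> 32 infected
Step 6: +2 new -> 34 infected

Answer: 34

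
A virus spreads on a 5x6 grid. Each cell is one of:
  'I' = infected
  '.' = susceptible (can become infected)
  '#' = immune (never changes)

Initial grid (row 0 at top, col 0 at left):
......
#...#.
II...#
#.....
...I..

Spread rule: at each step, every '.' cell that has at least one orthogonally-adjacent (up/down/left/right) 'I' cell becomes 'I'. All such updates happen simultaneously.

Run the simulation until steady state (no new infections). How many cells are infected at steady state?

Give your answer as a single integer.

Answer: 26

Derivation:
Step 0 (initial): 3 infected
Step 1: +6 new -> 9 infected
Step 2: +7 new -> 16 infected
Step 3: +6 new -> 22 infected
Step 4: +1 new -> 23 infected
Step 5: +1 new -> 24 infected
Step 6: +1 new -> 25 infected
Step 7: +1 new -> 26 infected
Step 8: +0 new -> 26 infected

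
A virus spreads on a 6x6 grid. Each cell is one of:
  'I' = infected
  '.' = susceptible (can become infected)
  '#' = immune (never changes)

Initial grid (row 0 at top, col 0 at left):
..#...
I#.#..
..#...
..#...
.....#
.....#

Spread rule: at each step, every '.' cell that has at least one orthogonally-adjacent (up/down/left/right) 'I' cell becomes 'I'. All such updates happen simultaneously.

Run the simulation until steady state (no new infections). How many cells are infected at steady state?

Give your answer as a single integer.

Step 0 (initial): 1 infected
Step 1: +2 new -> 3 infected
Step 2: +3 new -> 6 infected
Step 3: +2 new -> 8 infected
Step 4: +2 new -> 10 infected
Step 5: +2 new -> 12 infected
Step 6: +2 new -> 14 infected
Step 7: +3 new -> 17 infected
Step 8: +3 new -> 20 infected
Step 9: +2 new -> 22 infected
Step 10: +2 new -> 24 infected
Step 11: +2 new -> 26 infected
Step 12: +2 new -> 28 infected
Step 13: +0 new -> 28 infected

Answer: 28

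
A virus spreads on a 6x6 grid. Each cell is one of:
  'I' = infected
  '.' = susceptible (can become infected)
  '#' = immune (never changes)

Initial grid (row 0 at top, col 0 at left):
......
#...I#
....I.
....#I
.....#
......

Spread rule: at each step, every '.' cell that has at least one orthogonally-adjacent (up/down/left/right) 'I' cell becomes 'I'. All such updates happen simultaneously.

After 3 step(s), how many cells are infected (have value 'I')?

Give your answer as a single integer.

Step 0 (initial): 3 infected
Step 1: +4 new -> 7 infected
Step 2: +5 new -> 12 infected
Step 3: +5 new -> 17 infected

Answer: 17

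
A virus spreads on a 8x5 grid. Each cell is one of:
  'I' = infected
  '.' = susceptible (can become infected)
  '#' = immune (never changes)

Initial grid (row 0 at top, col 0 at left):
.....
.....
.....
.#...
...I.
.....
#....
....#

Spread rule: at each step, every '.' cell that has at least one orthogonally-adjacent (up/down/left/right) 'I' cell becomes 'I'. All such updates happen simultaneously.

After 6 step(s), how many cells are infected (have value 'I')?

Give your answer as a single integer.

Answer: 36

Derivation:
Step 0 (initial): 1 infected
Step 1: +4 new -> 5 infected
Step 2: +7 new -> 12 infected
Step 3: +8 new -> 20 infected
Step 4: +8 new -> 28 infected
Step 5: +5 new -> 33 infected
Step 6: +3 new -> 36 infected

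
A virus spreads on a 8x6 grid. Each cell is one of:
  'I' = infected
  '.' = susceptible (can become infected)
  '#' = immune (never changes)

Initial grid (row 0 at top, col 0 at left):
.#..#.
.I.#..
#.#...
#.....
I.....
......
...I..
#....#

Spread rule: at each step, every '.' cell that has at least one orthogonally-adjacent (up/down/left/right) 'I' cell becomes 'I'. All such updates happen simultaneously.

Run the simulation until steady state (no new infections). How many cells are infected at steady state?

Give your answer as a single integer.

Step 0 (initial): 3 infected
Step 1: +9 new -> 12 infected
Step 2: +13 new -> 25 infected
Step 3: +6 new -> 31 infected
Step 4: +3 new -> 34 infected
Step 5: +2 new -> 36 infected
Step 6: +2 new -> 38 infected
Step 7: +1 new -> 39 infected
Step 8: +1 new -> 40 infected
Step 9: +0 new -> 40 infected

Answer: 40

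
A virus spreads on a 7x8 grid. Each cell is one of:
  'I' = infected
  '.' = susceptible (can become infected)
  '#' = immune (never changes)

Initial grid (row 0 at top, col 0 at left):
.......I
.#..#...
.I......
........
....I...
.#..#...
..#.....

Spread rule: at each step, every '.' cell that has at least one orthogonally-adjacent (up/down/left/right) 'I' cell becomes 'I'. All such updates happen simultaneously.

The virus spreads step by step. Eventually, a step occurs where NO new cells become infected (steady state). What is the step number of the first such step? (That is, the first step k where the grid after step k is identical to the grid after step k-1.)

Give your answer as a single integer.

Answer: 7

Derivation:
Step 0 (initial): 3 infected
Step 1: +8 new -> 11 infected
Step 2: +16 new -> 27 infected
Step 3: +15 new -> 42 infected
Step 4: +6 new -> 48 infected
Step 5: +2 new -> 50 infected
Step 6: +1 new -> 51 infected
Step 7: +0 new -> 51 infected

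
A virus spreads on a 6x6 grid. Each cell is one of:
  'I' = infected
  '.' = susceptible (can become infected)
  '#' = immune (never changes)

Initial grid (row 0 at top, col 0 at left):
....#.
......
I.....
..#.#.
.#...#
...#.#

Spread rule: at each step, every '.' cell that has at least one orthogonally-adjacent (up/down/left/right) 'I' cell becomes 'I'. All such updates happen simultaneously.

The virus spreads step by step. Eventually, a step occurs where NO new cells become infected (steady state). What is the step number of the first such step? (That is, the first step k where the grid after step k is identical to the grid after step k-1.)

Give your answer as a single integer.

Answer: 8

Derivation:
Step 0 (initial): 1 infected
Step 1: +3 new -> 4 infected
Step 2: +5 new -> 9 infected
Step 3: +4 new -> 13 infected
Step 4: +5 new -> 18 infected
Step 5: +5 new -> 23 infected
Step 6: +4 new -> 27 infected
Step 7: +2 new -> 29 infected
Step 8: +0 new -> 29 infected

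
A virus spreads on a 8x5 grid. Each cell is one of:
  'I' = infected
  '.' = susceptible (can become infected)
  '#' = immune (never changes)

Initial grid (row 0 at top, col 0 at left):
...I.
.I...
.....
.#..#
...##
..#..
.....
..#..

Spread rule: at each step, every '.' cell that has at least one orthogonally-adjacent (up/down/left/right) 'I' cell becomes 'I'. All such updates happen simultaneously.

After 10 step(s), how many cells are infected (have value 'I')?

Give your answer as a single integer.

Step 0 (initial): 2 infected
Step 1: +7 new -> 9 infected
Step 2: +5 new -> 14 infected
Step 3: +4 new -> 18 infected
Step 4: +2 new -> 20 infected
Step 5: +2 new -> 22 infected
Step 6: +2 new -> 24 infected
Step 7: +2 new -> 26 infected
Step 8: +2 new -> 28 infected
Step 9: +1 new -> 29 infected
Step 10: +3 new -> 32 infected

Answer: 32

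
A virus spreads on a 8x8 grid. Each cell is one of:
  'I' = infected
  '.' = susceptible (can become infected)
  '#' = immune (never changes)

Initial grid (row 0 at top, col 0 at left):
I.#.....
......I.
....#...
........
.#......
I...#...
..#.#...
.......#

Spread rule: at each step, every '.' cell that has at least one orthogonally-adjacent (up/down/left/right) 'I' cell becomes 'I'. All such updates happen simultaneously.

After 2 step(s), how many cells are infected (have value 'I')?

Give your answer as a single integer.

Answer: 24

Derivation:
Step 0 (initial): 3 infected
Step 1: +9 new -> 12 infected
Step 2: +12 new -> 24 infected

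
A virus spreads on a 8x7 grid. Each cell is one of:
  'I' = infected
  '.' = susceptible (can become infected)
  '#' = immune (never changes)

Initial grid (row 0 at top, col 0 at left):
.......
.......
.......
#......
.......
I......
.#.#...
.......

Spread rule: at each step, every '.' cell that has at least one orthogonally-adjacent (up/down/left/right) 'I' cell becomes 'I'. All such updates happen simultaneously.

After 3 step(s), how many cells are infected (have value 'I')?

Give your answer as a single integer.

Step 0 (initial): 1 infected
Step 1: +3 new -> 4 infected
Step 2: +3 new -> 7 infected
Step 3: +5 new -> 12 infected

Answer: 12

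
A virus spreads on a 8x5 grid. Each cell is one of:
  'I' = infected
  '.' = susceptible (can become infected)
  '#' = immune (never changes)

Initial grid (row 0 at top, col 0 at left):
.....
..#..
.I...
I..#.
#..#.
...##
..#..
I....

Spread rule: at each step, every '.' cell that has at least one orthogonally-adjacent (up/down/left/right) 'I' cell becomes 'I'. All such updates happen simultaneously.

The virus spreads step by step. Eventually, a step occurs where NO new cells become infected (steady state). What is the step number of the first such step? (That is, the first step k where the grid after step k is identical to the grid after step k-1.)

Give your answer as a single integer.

Answer: 6

Derivation:
Step 0 (initial): 3 infected
Step 1: +6 new -> 9 infected
Step 2: +8 new -> 17 infected
Step 3: +7 new -> 24 infected
Step 4: +6 new -> 30 infected
Step 5: +3 new -> 33 infected
Step 6: +0 new -> 33 infected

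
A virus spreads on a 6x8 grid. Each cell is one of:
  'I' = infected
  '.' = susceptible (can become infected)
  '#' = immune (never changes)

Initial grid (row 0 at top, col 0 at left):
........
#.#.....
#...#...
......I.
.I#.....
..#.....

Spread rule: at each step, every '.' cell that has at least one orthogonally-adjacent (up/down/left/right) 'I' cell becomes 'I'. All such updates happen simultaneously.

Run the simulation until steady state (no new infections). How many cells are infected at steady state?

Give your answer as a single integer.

Step 0 (initial): 2 infected
Step 1: +7 new -> 9 infected
Step 2: +11 new -> 20 infected
Step 3: +9 new -> 29 infected
Step 4: +7 new -> 36 infected
Step 5: +5 new -> 41 infected
Step 6: +1 new -> 42 infected
Step 7: +0 new -> 42 infected

Answer: 42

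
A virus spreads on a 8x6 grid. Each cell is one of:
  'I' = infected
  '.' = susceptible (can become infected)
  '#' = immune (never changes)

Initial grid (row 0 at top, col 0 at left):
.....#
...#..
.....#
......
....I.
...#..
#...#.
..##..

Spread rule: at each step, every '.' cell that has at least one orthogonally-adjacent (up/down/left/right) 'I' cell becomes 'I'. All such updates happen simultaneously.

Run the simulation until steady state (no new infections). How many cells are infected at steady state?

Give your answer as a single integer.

Step 0 (initial): 1 infected
Step 1: +4 new -> 5 infected
Step 2: +5 new -> 10 infected
Step 3: +6 new -> 16 infected
Step 4: +8 new -> 24 infected
Step 5: +8 new -> 32 infected
Step 6: +4 new -> 36 infected
Step 7: +3 new -> 39 infected
Step 8: +1 new -> 40 infected
Step 9: +0 new -> 40 infected

Answer: 40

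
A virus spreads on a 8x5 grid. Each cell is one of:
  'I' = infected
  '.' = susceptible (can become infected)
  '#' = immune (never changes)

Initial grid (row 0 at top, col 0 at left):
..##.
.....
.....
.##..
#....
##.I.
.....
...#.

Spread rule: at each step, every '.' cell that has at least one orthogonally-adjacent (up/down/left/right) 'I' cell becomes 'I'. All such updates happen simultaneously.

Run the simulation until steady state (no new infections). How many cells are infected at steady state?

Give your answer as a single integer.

Step 0 (initial): 1 infected
Step 1: +4 new -> 5 infected
Step 2: +5 new -> 10 infected
Step 3: +6 new -> 16 infected
Step 4: +5 new -> 21 infected
Step 5: +4 new -> 25 infected
Step 6: +3 new -> 28 infected
Step 7: +3 new -> 31 infected
Step 8: +1 new -> 32 infected
Step 9: +0 new -> 32 infected

Answer: 32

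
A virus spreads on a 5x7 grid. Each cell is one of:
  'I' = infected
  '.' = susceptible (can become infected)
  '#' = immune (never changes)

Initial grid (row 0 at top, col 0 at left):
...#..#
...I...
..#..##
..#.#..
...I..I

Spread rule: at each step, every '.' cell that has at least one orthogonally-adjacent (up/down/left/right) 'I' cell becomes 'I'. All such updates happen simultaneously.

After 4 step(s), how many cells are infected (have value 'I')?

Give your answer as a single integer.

Answer: 28

Derivation:
Step 0 (initial): 3 infected
Step 1: +8 new -> 11 infected
Step 2: +7 new -> 18 infected
Step 3: +7 new -> 25 infected
Step 4: +3 new -> 28 infected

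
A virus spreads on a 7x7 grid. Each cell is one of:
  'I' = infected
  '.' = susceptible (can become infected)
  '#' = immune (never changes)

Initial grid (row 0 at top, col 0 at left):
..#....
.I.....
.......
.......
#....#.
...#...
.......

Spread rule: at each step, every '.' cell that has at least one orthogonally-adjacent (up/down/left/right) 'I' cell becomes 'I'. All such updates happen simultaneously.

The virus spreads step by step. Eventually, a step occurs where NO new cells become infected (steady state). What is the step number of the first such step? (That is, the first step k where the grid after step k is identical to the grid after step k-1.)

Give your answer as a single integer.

Step 0 (initial): 1 infected
Step 1: +4 new -> 5 infected
Step 2: +5 new -> 10 infected
Step 3: +6 new -> 16 infected
Step 4: +6 new -> 22 infected
Step 5: +8 new -> 30 infected
Step 6: +6 new -> 36 infected
Step 7: +3 new -> 39 infected
Step 8: +3 new -> 42 infected
Step 9: +2 new -> 44 infected
Step 10: +1 new -> 45 infected
Step 11: +0 new -> 45 infected

Answer: 11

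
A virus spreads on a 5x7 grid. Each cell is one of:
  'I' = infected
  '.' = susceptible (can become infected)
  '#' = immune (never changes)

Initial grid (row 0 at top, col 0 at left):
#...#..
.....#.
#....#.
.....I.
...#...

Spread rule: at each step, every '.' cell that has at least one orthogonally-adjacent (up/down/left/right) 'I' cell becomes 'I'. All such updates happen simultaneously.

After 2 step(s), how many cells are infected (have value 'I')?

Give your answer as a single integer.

Step 0 (initial): 1 infected
Step 1: +3 new -> 4 infected
Step 2: +5 new -> 9 infected

Answer: 9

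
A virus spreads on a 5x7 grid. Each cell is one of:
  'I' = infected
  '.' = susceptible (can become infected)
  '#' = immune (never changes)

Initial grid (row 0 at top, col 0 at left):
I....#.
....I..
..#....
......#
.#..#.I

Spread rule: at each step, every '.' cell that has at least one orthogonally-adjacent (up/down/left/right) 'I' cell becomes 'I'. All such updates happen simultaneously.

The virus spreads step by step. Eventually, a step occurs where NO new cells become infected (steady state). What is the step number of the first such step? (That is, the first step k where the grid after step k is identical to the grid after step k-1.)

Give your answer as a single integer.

Answer: 6

Derivation:
Step 0 (initial): 3 infected
Step 1: +7 new -> 10 infected
Step 2: +10 new -> 20 infected
Step 3: +5 new -> 25 infected
Step 4: +4 new -> 29 infected
Step 5: +1 new -> 30 infected
Step 6: +0 new -> 30 infected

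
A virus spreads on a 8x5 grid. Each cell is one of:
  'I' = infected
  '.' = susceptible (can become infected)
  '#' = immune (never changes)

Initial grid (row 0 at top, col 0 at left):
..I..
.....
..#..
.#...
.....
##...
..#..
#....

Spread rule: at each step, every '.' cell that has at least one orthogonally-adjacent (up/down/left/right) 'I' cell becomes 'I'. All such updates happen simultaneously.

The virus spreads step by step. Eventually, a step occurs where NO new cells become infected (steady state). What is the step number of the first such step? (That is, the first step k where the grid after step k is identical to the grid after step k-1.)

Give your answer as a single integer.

Answer: 13

Derivation:
Step 0 (initial): 1 infected
Step 1: +3 new -> 4 infected
Step 2: +4 new -> 8 infected
Step 3: +4 new -> 12 infected
Step 4: +3 new -> 15 infected
Step 5: +4 new -> 19 infected
Step 6: +4 new -> 23 infected
Step 7: +4 new -> 27 infected
Step 8: +2 new -> 29 infected
Step 9: +2 new -> 31 infected
Step 10: +1 new -> 32 infected
Step 11: +1 new -> 33 infected
Step 12: +1 new -> 34 infected
Step 13: +0 new -> 34 infected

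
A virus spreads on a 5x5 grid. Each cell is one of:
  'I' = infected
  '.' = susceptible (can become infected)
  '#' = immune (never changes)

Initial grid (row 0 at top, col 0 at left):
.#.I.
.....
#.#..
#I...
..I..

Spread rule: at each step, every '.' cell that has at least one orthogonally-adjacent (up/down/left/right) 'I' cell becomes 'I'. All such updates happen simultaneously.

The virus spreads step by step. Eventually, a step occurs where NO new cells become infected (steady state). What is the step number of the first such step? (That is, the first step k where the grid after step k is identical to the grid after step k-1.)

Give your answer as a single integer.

Answer: 5

Derivation:
Step 0 (initial): 3 infected
Step 1: +7 new -> 10 infected
Step 2: +7 new -> 17 infected
Step 3: +3 new -> 20 infected
Step 4: +1 new -> 21 infected
Step 5: +0 new -> 21 infected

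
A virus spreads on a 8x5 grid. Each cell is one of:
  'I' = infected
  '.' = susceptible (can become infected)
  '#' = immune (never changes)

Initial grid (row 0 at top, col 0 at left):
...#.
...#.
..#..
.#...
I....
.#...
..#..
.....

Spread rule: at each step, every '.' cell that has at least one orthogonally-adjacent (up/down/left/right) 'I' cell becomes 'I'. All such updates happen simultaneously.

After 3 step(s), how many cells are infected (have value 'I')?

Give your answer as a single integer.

Answer: 14

Derivation:
Step 0 (initial): 1 infected
Step 1: +3 new -> 4 infected
Step 2: +3 new -> 7 infected
Step 3: +7 new -> 14 infected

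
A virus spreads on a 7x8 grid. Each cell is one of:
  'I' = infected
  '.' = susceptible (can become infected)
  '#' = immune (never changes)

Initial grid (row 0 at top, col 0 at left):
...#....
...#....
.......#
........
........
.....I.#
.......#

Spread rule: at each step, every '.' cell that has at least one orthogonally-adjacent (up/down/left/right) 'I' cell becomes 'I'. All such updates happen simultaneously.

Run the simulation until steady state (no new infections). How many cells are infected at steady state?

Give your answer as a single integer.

Answer: 51

Derivation:
Step 0 (initial): 1 infected
Step 1: +4 new -> 5 infected
Step 2: +6 new -> 11 infected
Step 3: +7 new -> 18 infected
Step 4: +8 new -> 26 infected
Step 5: +8 new -> 34 infected
Step 6: +7 new -> 41 infected
Step 7: +4 new -> 45 infected
Step 8: +3 new -> 48 infected
Step 9: +2 new -> 50 infected
Step 10: +1 new -> 51 infected
Step 11: +0 new -> 51 infected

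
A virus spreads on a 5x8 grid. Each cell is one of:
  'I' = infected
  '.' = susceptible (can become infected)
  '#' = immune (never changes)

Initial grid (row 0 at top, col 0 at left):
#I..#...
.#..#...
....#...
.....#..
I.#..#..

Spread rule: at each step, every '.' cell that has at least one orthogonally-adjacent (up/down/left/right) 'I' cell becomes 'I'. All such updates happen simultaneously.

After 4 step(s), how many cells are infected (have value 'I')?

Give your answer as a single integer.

Answer: 16

Derivation:
Step 0 (initial): 2 infected
Step 1: +3 new -> 5 infected
Step 2: +4 new -> 9 infected
Step 3: +5 new -> 14 infected
Step 4: +2 new -> 16 infected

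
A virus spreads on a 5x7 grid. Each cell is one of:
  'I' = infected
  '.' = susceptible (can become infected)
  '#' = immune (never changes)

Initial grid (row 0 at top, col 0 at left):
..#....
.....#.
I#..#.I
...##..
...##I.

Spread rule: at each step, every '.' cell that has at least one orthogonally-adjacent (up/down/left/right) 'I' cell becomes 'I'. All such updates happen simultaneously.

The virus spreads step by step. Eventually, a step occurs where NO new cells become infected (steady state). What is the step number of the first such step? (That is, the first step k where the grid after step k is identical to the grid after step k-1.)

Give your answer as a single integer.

Answer: 6

Derivation:
Step 0 (initial): 3 infected
Step 1: +7 new -> 10 infected
Step 2: +5 new -> 15 infected
Step 3: +5 new -> 20 infected
Step 4: +4 new -> 24 infected
Step 5: +3 new -> 27 infected
Step 6: +0 new -> 27 infected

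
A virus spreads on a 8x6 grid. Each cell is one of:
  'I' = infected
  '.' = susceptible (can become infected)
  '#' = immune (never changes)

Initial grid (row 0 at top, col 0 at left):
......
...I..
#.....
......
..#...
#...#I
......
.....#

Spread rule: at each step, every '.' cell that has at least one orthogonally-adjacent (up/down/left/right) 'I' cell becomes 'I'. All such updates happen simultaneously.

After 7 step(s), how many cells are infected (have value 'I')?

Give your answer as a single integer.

Step 0 (initial): 2 infected
Step 1: +6 new -> 8 infected
Step 2: +10 new -> 18 infected
Step 3: +10 new -> 28 infected
Step 4: +5 new -> 33 infected
Step 5: +5 new -> 38 infected
Step 6: +4 new -> 42 infected
Step 7: +1 new -> 43 infected

Answer: 43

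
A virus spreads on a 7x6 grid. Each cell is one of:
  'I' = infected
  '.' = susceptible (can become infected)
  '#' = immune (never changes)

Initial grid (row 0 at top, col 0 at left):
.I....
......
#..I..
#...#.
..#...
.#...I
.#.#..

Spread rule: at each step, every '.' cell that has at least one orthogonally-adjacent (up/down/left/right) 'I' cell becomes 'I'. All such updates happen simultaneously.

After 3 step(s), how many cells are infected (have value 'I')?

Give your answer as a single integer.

Answer: 29

Derivation:
Step 0 (initial): 3 infected
Step 1: +10 new -> 13 infected
Step 2: +12 new -> 25 infected
Step 3: +4 new -> 29 infected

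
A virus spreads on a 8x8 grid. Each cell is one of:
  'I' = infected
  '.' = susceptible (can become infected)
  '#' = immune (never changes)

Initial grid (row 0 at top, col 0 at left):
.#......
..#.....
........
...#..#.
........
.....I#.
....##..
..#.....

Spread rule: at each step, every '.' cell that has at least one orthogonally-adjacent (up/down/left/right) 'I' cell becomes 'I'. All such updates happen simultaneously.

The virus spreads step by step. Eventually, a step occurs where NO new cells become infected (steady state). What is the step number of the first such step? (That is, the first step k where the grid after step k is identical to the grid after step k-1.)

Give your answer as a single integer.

Answer: 11

Derivation:
Step 0 (initial): 1 infected
Step 1: +2 new -> 3 infected
Step 2: +4 new -> 7 infected
Step 3: +6 new -> 13 infected
Step 4: +9 new -> 22 infected
Step 5: +11 new -> 33 infected
Step 6: +12 new -> 45 infected
Step 7: +6 new -> 51 infected
Step 8: +3 new -> 54 infected
Step 9: +1 new -> 55 infected
Step 10: +1 new -> 56 infected
Step 11: +0 new -> 56 infected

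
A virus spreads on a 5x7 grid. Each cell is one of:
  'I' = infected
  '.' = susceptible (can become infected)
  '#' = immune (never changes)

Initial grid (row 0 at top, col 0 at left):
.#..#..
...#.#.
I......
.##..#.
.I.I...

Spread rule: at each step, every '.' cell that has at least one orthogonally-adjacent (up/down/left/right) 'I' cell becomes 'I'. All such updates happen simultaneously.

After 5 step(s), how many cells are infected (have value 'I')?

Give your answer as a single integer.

Answer: 25

Derivation:
Step 0 (initial): 3 infected
Step 1: +7 new -> 10 infected
Step 2: +6 new -> 16 infected
Step 3: +3 new -> 19 infected
Step 4: +4 new -> 23 infected
Step 5: +2 new -> 25 infected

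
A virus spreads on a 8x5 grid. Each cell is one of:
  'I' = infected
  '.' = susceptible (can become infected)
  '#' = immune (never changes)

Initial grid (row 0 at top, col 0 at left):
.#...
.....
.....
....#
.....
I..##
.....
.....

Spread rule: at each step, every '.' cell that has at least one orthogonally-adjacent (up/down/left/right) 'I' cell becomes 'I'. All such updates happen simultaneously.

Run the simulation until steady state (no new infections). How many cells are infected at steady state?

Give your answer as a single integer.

Answer: 36

Derivation:
Step 0 (initial): 1 infected
Step 1: +3 new -> 4 infected
Step 2: +5 new -> 9 infected
Step 3: +5 new -> 14 infected
Step 4: +6 new -> 20 infected
Step 5: +7 new -> 27 infected
Step 6: +3 new -> 30 infected
Step 7: +3 new -> 33 infected
Step 8: +2 new -> 35 infected
Step 9: +1 new -> 36 infected
Step 10: +0 new -> 36 infected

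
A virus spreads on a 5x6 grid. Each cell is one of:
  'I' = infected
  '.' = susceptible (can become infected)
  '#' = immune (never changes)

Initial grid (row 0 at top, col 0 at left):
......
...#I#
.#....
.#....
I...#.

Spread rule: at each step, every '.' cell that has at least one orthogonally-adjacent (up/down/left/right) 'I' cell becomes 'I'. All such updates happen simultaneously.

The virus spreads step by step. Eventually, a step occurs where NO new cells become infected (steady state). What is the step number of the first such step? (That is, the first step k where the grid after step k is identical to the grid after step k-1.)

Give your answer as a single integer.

Step 0 (initial): 2 infected
Step 1: +4 new -> 6 infected
Step 2: +7 new -> 13 infected
Step 3: +7 new -> 20 infected
Step 4: +5 new -> 25 infected
Step 5: +0 new -> 25 infected

Answer: 5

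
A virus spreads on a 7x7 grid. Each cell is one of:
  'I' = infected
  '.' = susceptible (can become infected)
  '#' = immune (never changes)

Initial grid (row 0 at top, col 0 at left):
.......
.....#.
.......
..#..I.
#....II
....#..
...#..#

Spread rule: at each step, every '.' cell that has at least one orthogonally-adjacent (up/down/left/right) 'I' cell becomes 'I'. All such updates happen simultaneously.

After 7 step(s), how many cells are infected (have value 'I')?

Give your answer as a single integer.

Answer: 42

Derivation:
Step 0 (initial): 3 infected
Step 1: +6 new -> 9 infected
Step 2: +5 new -> 14 infected
Step 3: +6 new -> 20 infected
Step 4: +6 new -> 26 infected
Step 5: +7 new -> 33 infected
Step 6: +6 new -> 39 infected
Step 7: +3 new -> 42 infected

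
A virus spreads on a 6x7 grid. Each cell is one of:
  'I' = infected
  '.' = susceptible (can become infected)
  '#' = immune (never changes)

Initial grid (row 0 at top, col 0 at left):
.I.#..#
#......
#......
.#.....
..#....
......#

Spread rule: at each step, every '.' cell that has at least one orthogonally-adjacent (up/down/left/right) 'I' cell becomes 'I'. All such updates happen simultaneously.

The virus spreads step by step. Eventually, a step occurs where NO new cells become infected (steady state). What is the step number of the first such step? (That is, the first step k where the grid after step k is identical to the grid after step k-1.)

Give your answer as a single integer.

Step 0 (initial): 1 infected
Step 1: +3 new -> 4 infected
Step 2: +2 new -> 6 infected
Step 3: +2 new -> 8 infected
Step 4: +3 new -> 11 infected
Step 5: +4 new -> 15 infected
Step 6: +5 new -> 20 infected
Step 7: +4 new -> 24 infected
Step 8: +4 new -> 28 infected
Step 9: +3 new -> 31 infected
Step 10: +2 new -> 33 infected
Step 11: +1 new -> 34 infected
Step 12: +1 new -> 35 infected
Step 13: +0 new -> 35 infected

Answer: 13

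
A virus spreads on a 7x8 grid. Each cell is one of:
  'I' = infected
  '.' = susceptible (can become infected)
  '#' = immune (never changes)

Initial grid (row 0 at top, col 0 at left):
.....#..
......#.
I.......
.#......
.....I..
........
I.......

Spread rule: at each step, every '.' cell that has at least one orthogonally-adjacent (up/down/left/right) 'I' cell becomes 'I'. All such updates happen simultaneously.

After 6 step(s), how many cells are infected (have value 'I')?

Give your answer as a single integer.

Step 0 (initial): 3 infected
Step 1: +9 new -> 12 infected
Step 2: +14 new -> 26 infected
Step 3: +17 new -> 43 infected
Step 4: +5 new -> 48 infected
Step 5: +3 new -> 51 infected
Step 6: +1 new -> 52 infected

Answer: 52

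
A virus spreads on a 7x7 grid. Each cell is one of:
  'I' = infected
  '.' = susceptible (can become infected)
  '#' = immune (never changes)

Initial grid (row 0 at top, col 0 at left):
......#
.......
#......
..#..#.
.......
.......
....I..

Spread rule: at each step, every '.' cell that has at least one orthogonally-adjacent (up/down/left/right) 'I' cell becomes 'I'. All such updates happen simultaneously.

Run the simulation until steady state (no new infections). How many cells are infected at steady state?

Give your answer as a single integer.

Step 0 (initial): 1 infected
Step 1: +3 new -> 4 infected
Step 2: +5 new -> 9 infected
Step 3: +6 new -> 15 infected
Step 4: +6 new -> 21 infected
Step 5: +6 new -> 27 infected
Step 6: +7 new -> 34 infected
Step 7: +6 new -> 40 infected
Step 8: +2 new -> 42 infected
Step 9: +2 new -> 44 infected
Step 10: +1 new -> 45 infected
Step 11: +0 new -> 45 infected

Answer: 45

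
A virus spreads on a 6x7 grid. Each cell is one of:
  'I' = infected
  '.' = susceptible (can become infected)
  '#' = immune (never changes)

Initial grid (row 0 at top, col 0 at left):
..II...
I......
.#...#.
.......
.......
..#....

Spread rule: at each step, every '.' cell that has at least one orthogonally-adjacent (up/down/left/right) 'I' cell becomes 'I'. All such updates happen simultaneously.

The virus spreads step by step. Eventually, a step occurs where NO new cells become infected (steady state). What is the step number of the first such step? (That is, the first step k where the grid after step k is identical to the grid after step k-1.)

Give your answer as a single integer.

Answer: 9

Derivation:
Step 0 (initial): 3 infected
Step 1: +7 new -> 10 infected
Step 2: +5 new -> 15 infected
Step 3: +7 new -> 22 infected
Step 4: +6 new -> 28 infected
Step 5: +5 new -> 33 infected
Step 6: +3 new -> 36 infected
Step 7: +2 new -> 38 infected
Step 8: +1 new -> 39 infected
Step 9: +0 new -> 39 infected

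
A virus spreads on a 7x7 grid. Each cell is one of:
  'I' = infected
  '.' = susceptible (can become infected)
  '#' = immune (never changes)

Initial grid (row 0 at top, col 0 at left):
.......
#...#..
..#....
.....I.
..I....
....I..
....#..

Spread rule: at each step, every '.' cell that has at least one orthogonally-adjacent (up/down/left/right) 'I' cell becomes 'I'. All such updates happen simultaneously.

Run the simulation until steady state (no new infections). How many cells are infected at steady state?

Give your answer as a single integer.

Answer: 45

Derivation:
Step 0 (initial): 3 infected
Step 1: +11 new -> 14 infected
Step 2: +12 new -> 26 infected
Step 3: +8 new -> 34 infected
Step 4: +6 new -> 40 infected
Step 5: +3 new -> 43 infected
Step 6: +2 new -> 45 infected
Step 7: +0 new -> 45 infected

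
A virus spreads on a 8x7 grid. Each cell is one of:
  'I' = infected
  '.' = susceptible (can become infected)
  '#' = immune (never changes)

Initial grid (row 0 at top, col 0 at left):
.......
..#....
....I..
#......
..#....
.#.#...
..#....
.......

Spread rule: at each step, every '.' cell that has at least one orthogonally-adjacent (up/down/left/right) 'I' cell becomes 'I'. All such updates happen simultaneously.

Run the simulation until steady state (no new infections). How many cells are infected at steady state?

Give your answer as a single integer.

Step 0 (initial): 1 infected
Step 1: +4 new -> 5 infected
Step 2: +8 new -> 13 infected
Step 3: +9 new -> 22 infected
Step 4: +8 new -> 30 infected
Step 5: +7 new -> 37 infected
Step 6: +5 new -> 42 infected
Step 7: +3 new -> 45 infected
Step 8: +2 new -> 47 infected
Step 9: +2 new -> 49 infected
Step 10: +0 new -> 49 infected

Answer: 49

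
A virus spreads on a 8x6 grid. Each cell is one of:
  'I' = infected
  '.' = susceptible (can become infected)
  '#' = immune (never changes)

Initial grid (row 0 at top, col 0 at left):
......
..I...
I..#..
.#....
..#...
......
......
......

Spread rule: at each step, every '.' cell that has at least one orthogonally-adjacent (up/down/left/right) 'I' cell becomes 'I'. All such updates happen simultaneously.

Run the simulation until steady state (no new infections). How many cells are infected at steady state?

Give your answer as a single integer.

Step 0 (initial): 2 infected
Step 1: +7 new -> 9 infected
Step 2: +6 new -> 15 infected
Step 3: +6 new -> 21 infected
Step 4: +6 new -> 27 infected
Step 5: +6 new -> 33 infected
Step 6: +5 new -> 38 infected
Step 7: +4 new -> 42 infected
Step 8: +2 new -> 44 infected
Step 9: +1 new -> 45 infected
Step 10: +0 new -> 45 infected

Answer: 45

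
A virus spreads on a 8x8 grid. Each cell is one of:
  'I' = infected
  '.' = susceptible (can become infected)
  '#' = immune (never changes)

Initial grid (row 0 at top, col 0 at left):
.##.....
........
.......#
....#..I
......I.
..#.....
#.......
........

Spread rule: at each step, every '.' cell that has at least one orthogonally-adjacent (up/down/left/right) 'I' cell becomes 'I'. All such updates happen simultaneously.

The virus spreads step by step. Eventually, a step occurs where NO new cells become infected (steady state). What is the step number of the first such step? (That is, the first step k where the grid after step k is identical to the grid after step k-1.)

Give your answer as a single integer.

Answer: 11

Derivation:
Step 0 (initial): 2 infected
Step 1: +4 new -> 6 infected
Step 2: +6 new -> 12 infected
Step 3: +7 new -> 19 infected
Step 4: +10 new -> 29 infected
Step 5: +8 new -> 37 infected
Step 6: +8 new -> 45 infected
Step 7: +7 new -> 52 infected
Step 8: +3 new -> 55 infected
Step 9: +2 new -> 57 infected
Step 10: +1 new -> 58 infected
Step 11: +0 new -> 58 infected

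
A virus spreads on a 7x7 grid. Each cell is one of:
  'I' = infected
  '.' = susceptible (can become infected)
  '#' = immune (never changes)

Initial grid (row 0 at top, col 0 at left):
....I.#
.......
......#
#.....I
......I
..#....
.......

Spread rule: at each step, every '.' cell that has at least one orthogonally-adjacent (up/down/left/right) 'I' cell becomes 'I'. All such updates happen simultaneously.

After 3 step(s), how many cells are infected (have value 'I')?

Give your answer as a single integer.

Step 0 (initial): 3 infected
Step 1: +6 new -> 9 infected
Step 2: +9 new -> 18 infected
Step 3: +8 new -> 26 infected

Answer: 26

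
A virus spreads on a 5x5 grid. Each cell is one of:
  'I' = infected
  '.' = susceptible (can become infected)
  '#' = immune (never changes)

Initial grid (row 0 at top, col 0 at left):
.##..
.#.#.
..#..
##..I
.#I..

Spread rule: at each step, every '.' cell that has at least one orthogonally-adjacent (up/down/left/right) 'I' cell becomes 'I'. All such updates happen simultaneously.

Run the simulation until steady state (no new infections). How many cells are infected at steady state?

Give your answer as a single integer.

Answer: 11

Derivation:
Step 0 (initial): 2 infected
Step 1: +5 new -> 7 infected
Step 2: +2 new -> 9 infected
Step 3: +1 new -> 10 infected
Step 4: +1 new -> 11 infected
Step 5: +0 new -> 11 infected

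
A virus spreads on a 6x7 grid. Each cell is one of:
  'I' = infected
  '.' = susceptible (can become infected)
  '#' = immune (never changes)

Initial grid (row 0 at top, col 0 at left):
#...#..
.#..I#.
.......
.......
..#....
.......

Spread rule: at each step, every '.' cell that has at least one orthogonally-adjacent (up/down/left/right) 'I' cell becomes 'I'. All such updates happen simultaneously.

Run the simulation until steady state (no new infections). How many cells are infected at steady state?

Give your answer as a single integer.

Step 0 (initial): 1 infected
Step 1: +2 new -> 3 infected
Step 2: +5 new -> 8 infected
Step 3: +6 new -> 14 infected
Step 4: +8 new -> 22 infected
Step 5: +6 new -> 28 infected
Step 6: +6 new -> 34 infected
Step 7: +2 new -> 36 infected
Step 8: +1 new -> 37 infected
Step 9: +0 new -> 37 infected

Answer: 37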